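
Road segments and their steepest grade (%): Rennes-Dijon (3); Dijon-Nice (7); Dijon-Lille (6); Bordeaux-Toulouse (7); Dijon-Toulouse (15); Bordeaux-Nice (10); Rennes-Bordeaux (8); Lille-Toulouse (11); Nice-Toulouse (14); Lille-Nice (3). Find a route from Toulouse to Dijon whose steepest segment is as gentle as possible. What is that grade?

8

Some routes from Toulouse to Dijon:
Toulouse -> Lille -> Nice -> Dijon: max(11, 3, 7) = 11
Toulouse -> Bordeaux -> Nice -> Lille -> Dijon: max(7, 10, 3, 6) = 10
Toulouse -> Lille -> Nice -> Bordeaux -> Rennes -> Dijon: max(11, 3, 10, 8, 3) = 11
Toulouse -> Bordeaux -> Rennes -> Dijon: max(7, 8, 3) = 8
Toulouse -> Lille -> Dijon: max(11, 6) = 11
Toulouse -> Bordeaux -> Nice -> Dijon: max(7, 10, 7) = 10
Smallest bottleneck: 8%.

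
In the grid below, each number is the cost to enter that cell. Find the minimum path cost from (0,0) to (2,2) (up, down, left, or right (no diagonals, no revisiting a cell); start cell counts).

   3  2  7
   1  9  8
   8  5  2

19

Path (0,0) (1,0) (2,0) (2,1) (2,2): 3 + 1 + 8 + 5 + 2 = 19.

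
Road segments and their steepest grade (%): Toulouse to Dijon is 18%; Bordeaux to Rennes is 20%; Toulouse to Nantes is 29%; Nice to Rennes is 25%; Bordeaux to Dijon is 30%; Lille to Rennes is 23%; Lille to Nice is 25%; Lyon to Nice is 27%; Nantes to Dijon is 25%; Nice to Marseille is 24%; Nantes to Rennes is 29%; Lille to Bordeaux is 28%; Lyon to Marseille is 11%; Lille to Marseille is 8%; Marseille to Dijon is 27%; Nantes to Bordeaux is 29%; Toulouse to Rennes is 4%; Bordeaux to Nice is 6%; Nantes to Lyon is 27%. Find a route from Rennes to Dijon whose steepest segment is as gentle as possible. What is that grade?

18

Comparing a few candidate routes:
Rennes→Lille→Nice→Lyon→Marseille→Dijon: max(23, 25, 27, 11, 27) = 27
Rennes→Toulouse→Dijon: max(4, 18) = 18
Rennes→Lille→Nice→Lyon→Nantes→Dijon: max(23, 25, 27, 27, 25) = 27
Rennes→Lille→Nice→Marseille→Dijon: max(23, 25, 24, 27) = 27
Smallest bottleneck: 18%.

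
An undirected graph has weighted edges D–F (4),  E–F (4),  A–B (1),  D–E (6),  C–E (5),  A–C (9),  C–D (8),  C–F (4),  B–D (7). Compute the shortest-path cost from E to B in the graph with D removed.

15

Paths from E to B avoiding D:
E -> F -> C -> A -> B: 4 + 4 + 9 + 1 = 18
E -> C -> A -> B: 5 + 9 + 1 = 15
Shortest: 15.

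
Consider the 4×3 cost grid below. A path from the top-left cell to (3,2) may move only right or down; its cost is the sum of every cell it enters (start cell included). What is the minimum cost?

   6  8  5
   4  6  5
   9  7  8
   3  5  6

33

Path [0,0] -> [1,0] -> [2,0] -> [3,0] -> [3,1] -> [3,2]: 6 + 4 + 9 + 3 + 5 + 6 = 33.
(Top row then right column would cost 38.)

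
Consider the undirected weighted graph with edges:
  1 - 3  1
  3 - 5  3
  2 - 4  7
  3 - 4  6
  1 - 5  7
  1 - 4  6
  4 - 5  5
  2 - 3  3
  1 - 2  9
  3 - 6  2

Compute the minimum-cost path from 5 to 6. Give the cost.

5

Checking several routes:
5 - 4 - 3 - 6: 5 + 6 + 2 = 13
5 - 4 - 2 - 3 - 6: 5 + 7 + 3 + 2 = 17
5 - 1 - 2 - 3 - 6: 7 + 9 + 3 + 2 = 21
5 - 3 - 6: 3 + 2 = 5
5 - 4 - 1 - 3 - 6: 5 + 6 + 1 + 2 = 14
5 - 1 - 3 - 6: 7 + 1 + 2 = 10
Best route has total 5.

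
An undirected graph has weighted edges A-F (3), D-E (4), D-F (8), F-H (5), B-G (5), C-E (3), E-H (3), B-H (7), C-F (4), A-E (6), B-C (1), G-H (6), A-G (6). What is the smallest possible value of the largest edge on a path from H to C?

A few of the H→C routes:
H→F→A→E→C: max(5, 3, 6, 3) = 6
H→F→C: max(5, 4) = 5
H→E→C: max(3, 3) = 3
Smallest bottleneck: 3.

3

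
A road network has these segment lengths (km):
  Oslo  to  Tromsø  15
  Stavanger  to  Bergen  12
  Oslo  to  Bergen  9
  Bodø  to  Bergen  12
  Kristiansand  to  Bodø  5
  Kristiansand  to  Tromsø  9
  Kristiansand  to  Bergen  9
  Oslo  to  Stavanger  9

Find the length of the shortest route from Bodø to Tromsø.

Routes from Bodø to Tromsø:
Bodø→Kristiansand→Tromsø: 5 + 9 = 14
Bodø→Bergen→Stavanger→Oslo→Tromsø: 12 + 12 + 9 + 15 = 48
Bodø→Bergen→Kristiansand→Tromsø: 12 + 9 + 9 = 30
Bodø→Kristiansand→Bergen→Stavanger→Oslo→Tromsø: 5 + 9 + 12 + 9 + 15 = 50
Bodø→Bergen→Oslo→Tromsø: 12 + 9 + 15 = 36
Bodø→Kristiansand→Bergen→Oslo→Tromsø: 5 + 9 + 9 + 15 = 38
Best route has total 14 km.

14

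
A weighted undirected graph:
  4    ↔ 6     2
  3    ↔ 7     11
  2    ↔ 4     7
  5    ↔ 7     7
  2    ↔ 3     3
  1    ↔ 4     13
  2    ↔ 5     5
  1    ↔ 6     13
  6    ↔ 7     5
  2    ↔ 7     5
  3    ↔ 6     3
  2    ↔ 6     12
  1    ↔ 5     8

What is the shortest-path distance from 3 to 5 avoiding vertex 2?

A few of the 3→5 routes:
3 - 7 - 5: 11 + 7 = 18
3 - 6 - 1 - 5: 3 + 13 + 8 = 24
3 - 6 - 4 - 1 - 5: 3 + 2 + 13 + 8 = 26
3 - 6 - 7 - 5: 3 + 5 + 7 = 15
Best route has total 15.

15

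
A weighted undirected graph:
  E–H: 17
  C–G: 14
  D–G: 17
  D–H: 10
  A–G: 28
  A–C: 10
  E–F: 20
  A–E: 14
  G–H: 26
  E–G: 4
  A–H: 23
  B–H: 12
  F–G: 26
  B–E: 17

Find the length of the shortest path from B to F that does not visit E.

Routes from B to F avoiding E:
B - H - A - G - F: 12 + 23 + 28 + 26 = 89
B - H - D - G - F: 12 + 10 + 17 + 26 = 65
B - H - G - F: 12 + 26 + 26 = 64
B - H - A - C - G - F: 12 + 23 + 10 + 14 + 26 = 85
Shortest: 64.

64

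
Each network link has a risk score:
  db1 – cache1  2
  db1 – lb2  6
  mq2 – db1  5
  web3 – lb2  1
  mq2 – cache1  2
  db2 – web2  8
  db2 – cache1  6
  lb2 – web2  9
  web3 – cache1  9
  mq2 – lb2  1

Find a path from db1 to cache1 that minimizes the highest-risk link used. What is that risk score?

2

Some routes from db1 to cache1:
db1→mq2→cache1: max(5, 2) = 5
db1→cache1: max(2) = 2
db1→lb2→web3→cache1: max(6, 1, 9) = 9
db1→lb2→mq2→cache1: max(6, 1, 2) = 6
db1→lb2→web2→db2→cache1: max(6, 9, 8, 6) = 9
Smallest bottleneck: 2.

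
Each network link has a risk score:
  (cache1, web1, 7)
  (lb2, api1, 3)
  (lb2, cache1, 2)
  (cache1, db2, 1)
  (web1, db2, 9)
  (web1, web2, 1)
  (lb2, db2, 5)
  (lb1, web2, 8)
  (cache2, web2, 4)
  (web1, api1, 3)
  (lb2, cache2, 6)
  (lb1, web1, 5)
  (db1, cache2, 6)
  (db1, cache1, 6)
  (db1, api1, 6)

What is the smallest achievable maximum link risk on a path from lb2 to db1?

A few of the lb2→db1 routes:
lb2 → db2 → cache1 → db1: max(5, 1, 6) = 6
lb2 → api1 → web1 → web2 → cache2 → db1: max(3, 3, 1, 4, 6) = 6
lb2 → cache1 → db1: max(2, 6) = 6
Best route has worst link 6.

6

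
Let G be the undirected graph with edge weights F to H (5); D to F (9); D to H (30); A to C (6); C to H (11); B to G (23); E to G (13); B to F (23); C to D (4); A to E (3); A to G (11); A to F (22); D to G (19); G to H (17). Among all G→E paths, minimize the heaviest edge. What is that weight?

Comparing a few candidate routes:
G -> D -> C -> A -> E: max(19, 4, 6, 3) = 19
G -> H -> C -> A -> E: max(17, 11, 6, 3) = 17
G -> E: max(13) = 13
G -> H -> F -> D -> C -> A -> E: max(17, 5, 9, 4, 6, 3) = 17
G -> A -> E: max(11, 3) = 11
G -> D -> F -> H -> C -> A -> E: max(19, 9, 5, 11, 6, 3) = 19
Best route has worst link 11.

11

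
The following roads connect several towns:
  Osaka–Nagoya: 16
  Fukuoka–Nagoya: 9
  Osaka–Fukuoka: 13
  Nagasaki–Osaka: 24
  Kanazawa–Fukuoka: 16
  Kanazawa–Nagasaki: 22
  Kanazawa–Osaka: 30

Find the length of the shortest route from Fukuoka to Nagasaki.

37

Routes from Fukuoka to Nagasaki:
Fukuoka - Osaka - Nagasaki: 13 + 24 = 37
Fukuoka - Nagoya - Osaka - Nagasaki: 9 + 16 + 24 = 49
Fukuoka - Osaka - Kanazawa - Nagasaki: 13 + 30 + 22 = 65
Fukuoka - Kanazawa - Nagasaki: 16 + 22 = 38
Fukuoka - Nagoya - Osaka - Kanazawa - Nagasaki: 9 + 16 + 30 + 22 = 77
Fukuoka - Kanazawa - Osaka - Nagasaki: 16 + 30 + 24 = 70
The minimum is 37.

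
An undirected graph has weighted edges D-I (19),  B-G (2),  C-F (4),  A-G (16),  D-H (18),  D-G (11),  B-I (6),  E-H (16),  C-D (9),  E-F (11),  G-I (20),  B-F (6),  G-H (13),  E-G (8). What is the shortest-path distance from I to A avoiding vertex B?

Checking several routes:
I-G-A: 20 + 16 = 36
I-D-H-E-G-A: 19 + 18 + 16 + 8 + 16 = 77
I-D-C-F-E-G-A: 19 + 9 + 4 + 11 + 8 + 16 = 67
I-D-H-G-A: 19 + 18 + 13 + 16 = 66
I-D-G-A: 19 + 11 + 16 = 46
The minimum is 36.

36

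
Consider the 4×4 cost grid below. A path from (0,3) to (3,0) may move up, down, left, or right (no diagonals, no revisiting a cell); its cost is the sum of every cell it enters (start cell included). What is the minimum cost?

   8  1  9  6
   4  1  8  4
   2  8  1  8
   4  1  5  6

27

Best path: [0,3] [0,2] [0,1] [1,1] [1,0] [2,0] [3,0]
Cost: 6 + 9 + 1 + 1 + 4 + 2 + 4 = 27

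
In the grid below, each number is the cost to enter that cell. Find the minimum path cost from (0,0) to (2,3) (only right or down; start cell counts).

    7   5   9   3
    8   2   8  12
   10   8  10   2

34

Take r0c0 -> r0c1 -> r1c1 -> r1c2 -> r2c2 -> r2c3 for a total of 7 + 5 + 2 + 8 + 10 + 2 = 34.
For comparison, the top-then-right route costs 38.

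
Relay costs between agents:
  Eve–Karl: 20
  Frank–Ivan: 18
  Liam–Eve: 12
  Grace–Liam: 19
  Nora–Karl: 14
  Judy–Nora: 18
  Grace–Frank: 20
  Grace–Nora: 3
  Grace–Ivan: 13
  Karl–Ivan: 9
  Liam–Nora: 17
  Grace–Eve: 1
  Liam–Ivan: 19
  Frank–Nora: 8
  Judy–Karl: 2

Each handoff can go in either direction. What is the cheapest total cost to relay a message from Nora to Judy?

Checking several routes:
Nora-Grace-Eve-Liam-Ivan-Karl-Judy: 3 + 1 + 12 + 19 + 9 + 2 = 46
Nora-Karl-Judy: 14 + 2 = 16
Nora-Grace-Eve-Karl-Judy: 3 + 1 + 20 + 2 = 26
Nora-Frank-Ivan-Karl-Judy: 8 + 18 + 9 + 2 = 37
Nora-Grace-Ivan-Karl-Judy: 3 + 13 + 9 + 2 = 27
Nora-Judy: 18
Best route has total 16.

16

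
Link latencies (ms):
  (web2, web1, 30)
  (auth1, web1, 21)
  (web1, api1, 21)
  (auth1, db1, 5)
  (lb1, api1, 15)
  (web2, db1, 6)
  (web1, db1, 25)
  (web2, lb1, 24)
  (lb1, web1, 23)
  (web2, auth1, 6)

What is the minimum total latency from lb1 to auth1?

30

A few of the lb1→auth1 routes:
lb1 -> api1 -> web1 -> auth1: 15 + 21 + 21 = 57
lb1 -> web1 -> auth1: 23 + 21 = 44
lb1 -> web2 -> auth1: 24 + 6 = 30
lb1 -> web1 -> db1 -> auth1: 23 + 25 + 5 = 53
lb1 -> web2 -> db1 -> auth1: 24 + 6 + 5 = 35
lb1 -> web1 -> web2 -> auth1: 23 + 30 + 6 = 59
Shortest: 30 ms.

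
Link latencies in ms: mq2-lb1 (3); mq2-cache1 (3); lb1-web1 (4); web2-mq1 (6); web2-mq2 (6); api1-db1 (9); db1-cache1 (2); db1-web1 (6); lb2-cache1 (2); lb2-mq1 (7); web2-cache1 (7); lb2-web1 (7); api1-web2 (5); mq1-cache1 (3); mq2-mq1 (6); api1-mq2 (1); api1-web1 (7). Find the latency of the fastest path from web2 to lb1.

Some routes from web2 to lb1:
web2→mq1→cache1→mq2→lb1: 6 + 3 + 3 + 3 = 15
web2→cache1→mq2→lb1: 7 + 3 + 3 = 13
web2→api1→mq2→lb1: 5 + 1 + 3 = 9
web2→mq2→lb1: 6 + 3 = 9
Shortest: 9 ms.

9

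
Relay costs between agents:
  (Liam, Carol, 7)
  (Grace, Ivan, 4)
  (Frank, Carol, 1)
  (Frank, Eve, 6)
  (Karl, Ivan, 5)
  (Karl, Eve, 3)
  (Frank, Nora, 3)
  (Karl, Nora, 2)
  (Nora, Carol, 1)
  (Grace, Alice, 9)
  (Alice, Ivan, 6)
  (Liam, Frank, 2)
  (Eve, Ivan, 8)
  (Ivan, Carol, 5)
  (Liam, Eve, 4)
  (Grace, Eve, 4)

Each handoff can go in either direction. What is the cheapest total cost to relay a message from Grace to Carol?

Checking several routes:
Grace → Eve → Frank → Carol: 4 + 6 + 1 = 11
Grace → Eve → Liam → Frank → Carol: 4 + 4 + 2 + 1 = 11
Grace → Eve → Karl → Nora → Carol: 4 + 3 + 2 + 1 = 10
Grace → Ivan → Carol: 4 + 5 = 9
Shortest: 9.

9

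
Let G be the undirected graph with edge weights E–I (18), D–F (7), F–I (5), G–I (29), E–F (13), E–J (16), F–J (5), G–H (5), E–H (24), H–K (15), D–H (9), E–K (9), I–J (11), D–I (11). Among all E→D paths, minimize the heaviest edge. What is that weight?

13

Checking several routes:
E → F → I → D: max(13, 5, 11) = 13
E → F → J → I → D: max(13, 5, 11, 11) = 13
E → F → D: max(13, 7) = 13
Best route has worst link 13.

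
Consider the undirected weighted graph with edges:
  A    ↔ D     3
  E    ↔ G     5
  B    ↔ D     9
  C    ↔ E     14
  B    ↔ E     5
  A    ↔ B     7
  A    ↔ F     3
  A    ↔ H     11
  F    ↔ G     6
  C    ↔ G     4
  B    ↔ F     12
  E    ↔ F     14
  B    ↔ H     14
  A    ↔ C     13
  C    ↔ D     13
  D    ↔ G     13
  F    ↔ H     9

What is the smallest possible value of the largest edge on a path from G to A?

6

Checking several routes:
G -> F -> A: max(6, 3) = 6
G -> E -> B -> D -> A: max(5, 5, 9, 3) = 9
G -> E -> B -> A: max(5, 5, 7) = 7
Best route has worst link 6.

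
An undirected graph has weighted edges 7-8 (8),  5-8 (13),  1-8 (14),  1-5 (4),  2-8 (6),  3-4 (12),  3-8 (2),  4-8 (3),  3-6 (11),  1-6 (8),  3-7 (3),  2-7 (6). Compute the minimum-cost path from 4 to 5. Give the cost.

16

Comparing a few candidate routes:
4 → 8 → 3 → 6 → 1 → 5: 3 + 2 + 11 + 8 + 4 = 28
4 → 3 → 8 → 5: 12 + 2 + 13 = 27
4 → 8 → 5: 3 + 13 = 16
4 → 3 → 8 → 1 → 5: 12 + 2 + 14 + 4 = 32
4 → 8 → 1 → 5: 3 + 14 + 4 = 21
Best route has total 16.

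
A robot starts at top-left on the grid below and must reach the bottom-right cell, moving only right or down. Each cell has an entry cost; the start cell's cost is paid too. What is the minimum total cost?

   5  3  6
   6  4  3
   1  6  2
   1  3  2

Cheapest: [0,0] → [1,0] → [2,0] → [3,0] → [3,1] → [3,2]
  5 + 6 + 1 + 1 + 3 + 2 = 18
(Top row then right column would cost 21.)

18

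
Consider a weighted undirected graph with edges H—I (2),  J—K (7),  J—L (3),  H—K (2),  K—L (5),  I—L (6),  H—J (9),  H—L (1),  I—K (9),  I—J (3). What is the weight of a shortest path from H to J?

A few of the H→J routes:
H→K→J: 2 + 7 = 9
H→K→L→J: 2 + 5 + 3 = 10
H→L→I→J: 1 + 6 + 3 = 10
H→J: 9
H→I→J: 2 + 3 = 5
H→L→J: 1 + 3 = 4
Shortest: 4.

4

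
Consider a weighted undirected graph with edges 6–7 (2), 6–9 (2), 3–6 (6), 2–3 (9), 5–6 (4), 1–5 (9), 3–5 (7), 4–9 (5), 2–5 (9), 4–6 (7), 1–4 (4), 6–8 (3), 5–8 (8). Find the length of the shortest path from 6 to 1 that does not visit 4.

Routes from 6 to 1 avoiding 4:
6 → 8 → 5 → 1: 3 + 8 + 9 = 20
6 → 5 → 1: 4 + 9 = 13
6 → 3 → 5 → 1: 6 + 7 + 9 = 22
6 → 3 → 2 → 5 → 1: 6 + 9 + 9 + 9 = 33
Shortest: 13.

13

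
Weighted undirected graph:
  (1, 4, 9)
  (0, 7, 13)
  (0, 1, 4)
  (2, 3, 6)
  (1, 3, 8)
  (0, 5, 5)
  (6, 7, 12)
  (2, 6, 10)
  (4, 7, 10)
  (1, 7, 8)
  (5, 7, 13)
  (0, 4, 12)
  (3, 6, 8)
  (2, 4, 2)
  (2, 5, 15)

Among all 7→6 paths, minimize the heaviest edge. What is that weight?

Checking several routes:
7 - 1 - 3 - 6: max(8, 8, 8) = 8
7 - 1 - 4 - 2 - 3 - 6: max(8, 9, 2, 6, 8) = 9
7 - 4 - 2 - 6: max(10, 2, 10) = 10
7 - 4 - 2 - 3 - 6: max(10, 2, 6, 8) = 10
7 - 1 - 3 - 2 - 6: max(8, 8, 6, 10) = 10
7 - 1 - 4 - 2 - 6: max(8, 9, 2, 10) = 10
Smallest bottleneck: 8.

8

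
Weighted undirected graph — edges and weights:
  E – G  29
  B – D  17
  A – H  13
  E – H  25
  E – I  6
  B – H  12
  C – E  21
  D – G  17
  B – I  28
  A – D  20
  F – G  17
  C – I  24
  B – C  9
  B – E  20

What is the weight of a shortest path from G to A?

37

Comparing a few candidate routes:
G-D-B-H-A: 17 + 17 + 12 + 13 = 59
G-D-A: 17 + 20 = 37
G-E-B-H-A: 29 + 20 + 12 + 13 = 74
G-E-H-A: 29 + 25 + 13 = 67
Best route has total 37.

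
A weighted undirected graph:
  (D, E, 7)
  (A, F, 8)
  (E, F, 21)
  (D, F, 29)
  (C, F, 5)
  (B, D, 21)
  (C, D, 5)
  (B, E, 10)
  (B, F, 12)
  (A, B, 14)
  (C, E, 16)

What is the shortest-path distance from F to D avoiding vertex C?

Checking several routes:
F - B - E - D: 12 + 10 + 7 = 29
F - D: 29
F - E - D: 21 + 7 = 28
Shortest: 28.

28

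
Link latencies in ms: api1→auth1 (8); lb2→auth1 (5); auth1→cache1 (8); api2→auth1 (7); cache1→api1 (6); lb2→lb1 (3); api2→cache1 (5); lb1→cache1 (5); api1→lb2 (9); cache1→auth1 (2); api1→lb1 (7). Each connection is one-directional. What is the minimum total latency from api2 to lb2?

Paths from api2 to lb2:
api2 - cache1 - api1 - lb2: 5 + 6 + 9 = 20
api2 - auth1 - cache1 - api1 - lb2: 7 + 8 + 6 + 9 = 30
Best route has total 20 ms.

20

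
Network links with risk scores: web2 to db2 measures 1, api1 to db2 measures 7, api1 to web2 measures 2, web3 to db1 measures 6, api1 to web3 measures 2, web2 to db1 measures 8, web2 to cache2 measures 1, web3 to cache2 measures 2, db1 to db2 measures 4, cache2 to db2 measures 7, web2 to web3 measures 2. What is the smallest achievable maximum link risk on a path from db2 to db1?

Some routes from db2 to db1:
db2-api1-web2-web3-db1: max(7, 2, 2, 6) = 7
db2-web2-cache2-web3-db1: max(1, 1, 2, 6) = 6
db2-api1-web2-cache2-web3-db1: max(7, 2, 1, 2, 6) = 7
db2-web2-api1-web3-db1: max(1, 2, 2, 6) = 6
db2-web2-web3-db1: max(1, 2, 6) = 6
db2-db1: max(4) = 4
Smallest bottleneck: 4.

4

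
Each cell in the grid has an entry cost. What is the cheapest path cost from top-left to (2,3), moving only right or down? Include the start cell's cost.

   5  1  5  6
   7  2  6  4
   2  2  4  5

Path r0c0 r0c1 r1c1 r2c1 r2c2 r2c3: 5 + 1 + 2 + 2 + 4 + 5 = 19.

19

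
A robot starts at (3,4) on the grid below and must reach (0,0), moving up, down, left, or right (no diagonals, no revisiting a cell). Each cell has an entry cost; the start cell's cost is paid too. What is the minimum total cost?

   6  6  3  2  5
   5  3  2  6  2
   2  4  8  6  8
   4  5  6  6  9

41

Cheapest: (3,4) -> (2,4) -> (1,4) -> (0,4) -> (0,3) -> (0,2) -> (0,1) -> (0,0)
  9 + 8 + 2 + 5 + 2 + 3 + 6 + 6 = 41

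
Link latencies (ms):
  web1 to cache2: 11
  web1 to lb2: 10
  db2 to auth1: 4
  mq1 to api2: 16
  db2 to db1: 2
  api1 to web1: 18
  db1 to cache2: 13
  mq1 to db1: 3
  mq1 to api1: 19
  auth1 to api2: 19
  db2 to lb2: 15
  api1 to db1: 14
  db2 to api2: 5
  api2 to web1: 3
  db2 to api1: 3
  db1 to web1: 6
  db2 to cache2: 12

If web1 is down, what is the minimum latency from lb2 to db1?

17

Checking several routes:
lb2 - db2 - api2 - mq1 - db1: 15 + 5 + 16 + 3 = 39
lb2 - db2 - auth1 - api2 - mq1 - db1: 15 + 4 + 19 + 16 + 3 = 57
lb2 - db2 - db1: 15 + 2 = 17
lb2 - db2 - cache2 - db1: 15 + 12 + 13 = 40
lb2 - db2 - api1 - db1: 15 + 3 + 14 = 32
lb2 - db2 - api1 - mq1 - db1: 15 + 3 + 19 + 3 = 40
Shortest: 17 ms.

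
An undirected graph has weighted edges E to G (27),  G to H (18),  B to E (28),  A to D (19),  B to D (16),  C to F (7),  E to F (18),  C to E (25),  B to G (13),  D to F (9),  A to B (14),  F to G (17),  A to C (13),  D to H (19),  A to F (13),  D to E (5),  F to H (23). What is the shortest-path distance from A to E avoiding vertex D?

Checking several routes:
A -> F -> E: 13 + 18 = 31
A -> C -> F -> E: 13 + 7 + 18 = 38
A -> C -> E: 13 + 25 = 38
A -> B -> E: 14 + 28 = 42
A -> B -> G -> E: 14 + 13 + 27 = 54
A -> F -> C -> E: 13 + 7 + 25 = 45
The minimum is 31.

31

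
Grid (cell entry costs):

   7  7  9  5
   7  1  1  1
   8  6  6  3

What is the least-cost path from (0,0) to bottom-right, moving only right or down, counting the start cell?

20

Path r0c0→r0c1→r1c1→r1c2→r1c3→r2c3: 7 + 7 + 1 + 1 + 1 + 3 = 20.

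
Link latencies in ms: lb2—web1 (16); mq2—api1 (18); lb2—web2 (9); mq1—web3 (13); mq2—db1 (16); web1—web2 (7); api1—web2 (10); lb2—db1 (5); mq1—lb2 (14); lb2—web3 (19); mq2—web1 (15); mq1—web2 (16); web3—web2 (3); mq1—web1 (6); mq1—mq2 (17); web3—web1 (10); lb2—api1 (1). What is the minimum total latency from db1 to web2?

Comparing a few candidate routes:
db1-lb2-web1-web3-web2: 5 + 16 + 10 + 3 = 34
db1-lb2-web3-web2: 5 + 19 + 3 = 27
db1-lb2-web1-web2: 5 + 16 + 7 = 28
db1-lb2-api1-web2: 5 + 1 + 10 = 16
db1-lb2-web2: 5 + 9 = 14
db1-lb2-mq1-web1-web2: 5 + 14 + 6 + 7 = 32
The minimum is 14 ms.

14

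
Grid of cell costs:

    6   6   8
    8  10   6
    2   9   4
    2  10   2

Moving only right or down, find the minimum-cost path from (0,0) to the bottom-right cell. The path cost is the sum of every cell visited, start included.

Path [0,0] → [1,0] → [2,0] → [3,0] → [3,1] → [3,2]: 6 + 8 + 2 + 2 + 10 + 2 = 30.
For comparison, the top-then-right route costs 32.

30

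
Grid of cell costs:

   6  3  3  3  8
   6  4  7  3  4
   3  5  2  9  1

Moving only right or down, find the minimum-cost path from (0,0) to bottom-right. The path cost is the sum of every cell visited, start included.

23

Best path: [0,0] → [0,1] → [0,2] → [0,3] → [1,3] → [1,4] → [2,4]
Cost: 6 + 3 + 3 + 3 + 3 + 4 + 1 = 23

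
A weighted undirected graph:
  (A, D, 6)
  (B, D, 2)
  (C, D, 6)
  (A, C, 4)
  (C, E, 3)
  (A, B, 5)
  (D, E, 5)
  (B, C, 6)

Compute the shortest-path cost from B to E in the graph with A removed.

Routes from B to E avoiding A:
B → D → C → E: 2 + 6 + 3 = 11
B → C → D → E: 6 + 6 + 5 = 17
B → C → E: 6 + 3 = 9
B → D → E: 2 + 5 = 7
Best route has total 7.

7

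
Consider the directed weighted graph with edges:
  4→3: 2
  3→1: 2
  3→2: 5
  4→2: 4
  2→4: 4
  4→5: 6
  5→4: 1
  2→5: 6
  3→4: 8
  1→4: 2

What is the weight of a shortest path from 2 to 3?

Paths from 2 to 3:
2→5→4→3: 6 + 1 + 2 = 9
2→4→3: 4 + 2 = 6
The minimum is 6.

6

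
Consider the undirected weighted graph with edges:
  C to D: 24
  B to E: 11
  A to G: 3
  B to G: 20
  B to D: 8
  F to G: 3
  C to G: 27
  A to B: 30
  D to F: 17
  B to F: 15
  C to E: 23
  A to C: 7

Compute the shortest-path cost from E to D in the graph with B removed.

Routes from E to D avoiding B:
E - C - D: 23 + 24 = 47
E - C - A - G - F - D: 23 + 7 + 3 + 3 + 17 = 53
E - C - G - F - D: 23 + 27 + 3 + 17 = 70
Shortest: 47.

47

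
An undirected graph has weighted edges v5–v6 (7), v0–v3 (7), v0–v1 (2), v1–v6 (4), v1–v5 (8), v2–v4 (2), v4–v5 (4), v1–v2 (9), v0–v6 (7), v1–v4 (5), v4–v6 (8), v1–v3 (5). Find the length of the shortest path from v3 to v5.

A few of the v3→v5 routes:
v3 - v1 - v4 - v5: 5 + 5 + 4 = 14
v3 - v1 - v6 - v5: 5 + 4 + 7 = 16
v3 - v1 - v5: 5 + 8 = 13
The minimum is 13.

13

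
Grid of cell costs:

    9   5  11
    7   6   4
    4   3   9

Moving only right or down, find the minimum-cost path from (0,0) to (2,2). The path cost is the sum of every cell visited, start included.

Best path: [0,0] [0,1] [1,1] [2,1] [2,2]
Cost: 9 + 5 + 6 + 3 + 9 = 32

32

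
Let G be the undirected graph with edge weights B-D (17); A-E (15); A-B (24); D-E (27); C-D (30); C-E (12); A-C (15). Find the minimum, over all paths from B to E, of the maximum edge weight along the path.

24

Comparing a few candidate routes:
B → A → E: max(24, 15) = 24
B → A → C → D → E: max(24, 15, 30, 27) = 30
B → D → E: max(17, 27) = 27
B → A → C → E: max(24, 15, 12) = 24
The minimum achievable maximum is 24.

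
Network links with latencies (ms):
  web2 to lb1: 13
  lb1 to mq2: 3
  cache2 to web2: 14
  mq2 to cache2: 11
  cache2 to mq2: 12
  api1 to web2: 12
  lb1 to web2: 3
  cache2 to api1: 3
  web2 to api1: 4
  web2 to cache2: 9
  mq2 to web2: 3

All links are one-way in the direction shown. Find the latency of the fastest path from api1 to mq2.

28

Candidate routes:
api1→web2→cache2→mq2: 12 + 9 + 12 = 33
api1→web2→lb1→mq2: 12 + 13 + 3 = 28
The minimum is 28 ms.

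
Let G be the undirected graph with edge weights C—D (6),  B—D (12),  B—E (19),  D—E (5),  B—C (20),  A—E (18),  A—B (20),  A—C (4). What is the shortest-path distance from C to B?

A few of the C→B routes:
C → B: 20
C → A → B: 4 + 20 = 24
C → D → E → B: 6 + 5 + 19 = 30
C → D → B: 6 + 12 = 18
Shortest: 18.

18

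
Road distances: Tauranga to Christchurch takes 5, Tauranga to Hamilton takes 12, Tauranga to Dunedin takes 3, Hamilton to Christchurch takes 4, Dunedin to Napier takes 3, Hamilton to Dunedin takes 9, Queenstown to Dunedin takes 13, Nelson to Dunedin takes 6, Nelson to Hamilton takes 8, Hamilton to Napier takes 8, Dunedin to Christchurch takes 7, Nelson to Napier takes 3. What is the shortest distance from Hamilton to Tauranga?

9

A few of the Hamilton→Tauranga routes:
Hamilton -> Christchurch -> Tauranga: 4 + 5 = 9
Hamilton -> Tauranga: 12
Hamilton -> Napier -> Dunedin -> Tauranga: 8 + 3 + 3 = 14
Hamilton -> Dunedin -> Tauranga: 9 + 3 = 12
Hamilton -> Christchurch -> Dunedin -> Tauranga: 4 + 7 + 3 = 14
Best route has total 9.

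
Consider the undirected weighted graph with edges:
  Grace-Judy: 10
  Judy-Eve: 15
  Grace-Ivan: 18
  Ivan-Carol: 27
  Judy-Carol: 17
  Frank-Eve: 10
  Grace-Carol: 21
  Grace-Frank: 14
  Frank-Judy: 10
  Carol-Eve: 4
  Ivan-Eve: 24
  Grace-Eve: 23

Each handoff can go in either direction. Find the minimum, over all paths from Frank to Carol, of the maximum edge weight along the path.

Comparing a few candidate routes:
Frank -> Judy -> Eve -> Carol: max(10, 15, 4) = 15
Frank -> Eve -> Carol: max(10, 4) = 10
Frank -> Grace -> Judy -> Eve -> Carol: max(14, 10, 15, 4) = 15
Smallest bottleneck: 10.

10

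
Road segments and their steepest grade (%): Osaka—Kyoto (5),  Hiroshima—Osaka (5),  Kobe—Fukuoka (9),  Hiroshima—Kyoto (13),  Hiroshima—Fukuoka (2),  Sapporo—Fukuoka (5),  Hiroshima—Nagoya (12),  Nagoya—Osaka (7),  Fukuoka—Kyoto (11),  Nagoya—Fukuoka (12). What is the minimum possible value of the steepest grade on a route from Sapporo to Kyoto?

5

Some routes from Sapporo to Kyoto:
Sapporo -> Fukuoka -> Hiroshima -> Osaka -> Kyoto: max(5, 2, 5, 5) = 5
Sapporo -> Fukuoka -> Nagoya -> Osaka -> Kyoto: max(5, 12, 7, 5) = 12
Sapporo -> Fukuoka -> Kyoto: max(5, 11) = 11
Sapporo -> Fukuoka -> Hiroshima -> Nagoya -> Osaka -> Kyoto: max(5, 2, 12, 7, 5) = 12
Sapporo -> Fukuoka -> Nagoya -> Hiroshima -> Osaka -> Kyoto: max(5, 12, 12, 5, 5) = 12
Smallest bottleneck: 5%.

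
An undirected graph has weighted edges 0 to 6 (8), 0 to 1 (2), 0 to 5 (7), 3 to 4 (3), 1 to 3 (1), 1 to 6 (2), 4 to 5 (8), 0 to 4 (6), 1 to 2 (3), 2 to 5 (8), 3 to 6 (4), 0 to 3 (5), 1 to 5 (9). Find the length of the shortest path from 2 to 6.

5

Comparing a few candidate routes:
2 - 1 - 3 - 6: 3 + 1 + 4 = 8
2 - 1 - 0 - 3 - 6: 3 + 2 + 5 + 4 = 14
2 - 1 - 6: 3 + 2 = 5
2 - 1 - 3 - 0 - 6: 3 + 1 + 5 + 8 = 17
2 - 1 - 0 - 6: 3 + 2 + 8 = 13
Best route has total 5.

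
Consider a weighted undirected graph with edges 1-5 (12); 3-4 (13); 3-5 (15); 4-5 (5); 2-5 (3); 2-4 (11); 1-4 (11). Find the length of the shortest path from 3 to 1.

Paths from 3 to 1:
3 - 5 - 2 - 4 - 1: 15 + 3 + 11 + 11 = 40
3 - 5 - 4 - 1: 15 + 5 + 11 = 31
3 - 4 - 2 - 5 - 1: 13 + 11 + 3 + 12 = 39
3 - 4 - 5 - 1: 13 + 5 + 12 = 30
3 - 5 - 1: 15 + 12 = 27
3 - 4 - 1: 13 + 11 = 24
Shortest: 24.

24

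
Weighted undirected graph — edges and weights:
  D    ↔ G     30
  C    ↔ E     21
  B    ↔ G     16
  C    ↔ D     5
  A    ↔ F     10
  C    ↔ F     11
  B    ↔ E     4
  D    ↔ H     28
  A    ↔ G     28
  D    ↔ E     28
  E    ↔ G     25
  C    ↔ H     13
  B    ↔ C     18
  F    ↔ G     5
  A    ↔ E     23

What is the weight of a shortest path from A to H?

34

A few of the A→H routes:
A-E-C-H: 23 + 21 + 13 = 57
A-F-C-H: 10 + 11 + 13 = 34
A-F-C-D-H: 10 + 11 + 5 + 28 = 54
Best route has total 34.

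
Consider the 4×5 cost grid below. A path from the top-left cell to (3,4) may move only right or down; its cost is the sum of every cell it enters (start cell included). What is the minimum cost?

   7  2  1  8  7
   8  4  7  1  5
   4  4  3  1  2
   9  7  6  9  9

30

Cheapest: r0c0 -> r0c1 -> r0c2 -> r1c2 -> r1c3 -> r2c3 -> r2c4 -> r3c4
  7 + 2 + 1 + 7 + 1 + 1 + 2 + 9 = 30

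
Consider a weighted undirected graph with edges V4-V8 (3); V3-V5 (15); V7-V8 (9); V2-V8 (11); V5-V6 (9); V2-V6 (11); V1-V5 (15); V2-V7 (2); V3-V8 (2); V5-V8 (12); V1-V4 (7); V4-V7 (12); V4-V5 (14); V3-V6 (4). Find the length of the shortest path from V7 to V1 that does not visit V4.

36

A few of the V7→V1 routes:
V7-V8-V5-V1: 9 + 12 + 15 = 36
V7-V2-V8-V5-V1: 2 + 11 + 12 + 15 = 40
V7-V8-V3-V6-V5-V1: 9 + 2 + 4 + 9 + 15 = 39
V7-V2-V6-V5-V1: 2 + 11 + 9 + 15 = 37
Best route has total 36.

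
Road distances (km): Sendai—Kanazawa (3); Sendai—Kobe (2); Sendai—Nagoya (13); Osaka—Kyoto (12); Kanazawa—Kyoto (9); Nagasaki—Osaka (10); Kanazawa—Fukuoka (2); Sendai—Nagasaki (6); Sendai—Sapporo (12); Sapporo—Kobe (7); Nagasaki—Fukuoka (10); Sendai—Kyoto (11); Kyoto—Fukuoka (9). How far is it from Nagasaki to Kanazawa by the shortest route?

Some routes from Nagasaki to Kanazawa:
Nagasaki→Sendai→Kyoto→Kanazawa: 6 + 11 + 9 = 26
Nagasaki→Sendai→Kanazawa: 6 + 3 = 9
Nagasaki→Osaka→Kyoto→Kanazawa: 10 + 12 + 9 = 31
Nagasaki→Fukuoka→Kyoto→Kanazawa: 10 + 9 + 9 = 28
Nagasaki→Sendai→Kyoto→Fukuoka→Kanazawa: 6 + 11 + 9 + 2 = 28
Nagasaki→Fukuoka→Kanazawa: 10 + 2 = 12
Best route has total 9 km.

9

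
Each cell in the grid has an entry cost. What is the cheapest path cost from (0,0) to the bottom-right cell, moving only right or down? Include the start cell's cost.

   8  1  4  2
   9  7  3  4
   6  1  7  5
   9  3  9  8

32

Best path: (0,0) (0,1) (0,2) (0,3) (1,3) (2,3) (3,3)
Cost: 8 + 1 + 4 + 2 + 4 + 5 + 8 = 32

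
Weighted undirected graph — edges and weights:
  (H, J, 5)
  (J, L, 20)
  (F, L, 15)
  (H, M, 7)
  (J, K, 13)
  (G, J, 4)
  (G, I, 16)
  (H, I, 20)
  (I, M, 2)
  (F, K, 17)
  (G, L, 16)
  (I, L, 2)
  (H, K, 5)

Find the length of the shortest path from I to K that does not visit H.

Checking several routes:
I -> G -> L -> J -> K: 16 + 16 + 20 + 13 = 65
I -> G -> L -> F -> K: 16 + 16 + 15 + 17 = 64
I -> G -> J -> K: 16 + 4 + 13 = 33
I -> L -> J -> K: 2 + 20 + 13 = 35
I -> L -> F -> K: 2 + 15 + 17 = 34
I -> L -> G -> J -> K: 2 + 16 + 4 + 13 = 35
The minimum is 33.

33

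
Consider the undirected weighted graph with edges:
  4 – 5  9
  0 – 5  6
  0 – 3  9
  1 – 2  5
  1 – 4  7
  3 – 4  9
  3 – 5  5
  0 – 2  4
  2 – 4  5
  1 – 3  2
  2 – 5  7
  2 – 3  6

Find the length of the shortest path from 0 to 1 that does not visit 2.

Some routes from 0 to 1 avoiding 2:
0 - 5 - 4 - 1: 6 + 9 + 7 = 22
0 - 5 - 3 - 1: 6 + 5 + 2 = 13
0 - 3 - 1: 9 + 2 = 11
Best route has total 11.

11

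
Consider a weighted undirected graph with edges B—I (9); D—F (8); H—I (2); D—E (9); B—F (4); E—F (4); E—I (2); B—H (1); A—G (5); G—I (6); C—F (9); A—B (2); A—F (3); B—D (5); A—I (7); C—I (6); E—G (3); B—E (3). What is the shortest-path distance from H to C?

8

Checking several routes:
H - I - C: 2 + 6 = 8
H - B - E - I - C: 1 + 3 + 2 + 6 = 12
H - B - A - F - C: 1 + 2 + 3 + 9 = 15
H - B - F - C: 1 + 4 + 9 = 14
H - B - A - I - C: 1 + 2 + 7 + 6 = 16
Shortest: 8.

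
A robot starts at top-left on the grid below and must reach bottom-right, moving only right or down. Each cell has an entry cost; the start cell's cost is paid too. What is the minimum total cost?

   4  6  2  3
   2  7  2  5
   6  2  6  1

20

Take [0,0] [0,1] [0,2] [1,2] [1,3] [2,3] for a total of 4 + 6 + 2 + 2 + 5 + 1 = 20.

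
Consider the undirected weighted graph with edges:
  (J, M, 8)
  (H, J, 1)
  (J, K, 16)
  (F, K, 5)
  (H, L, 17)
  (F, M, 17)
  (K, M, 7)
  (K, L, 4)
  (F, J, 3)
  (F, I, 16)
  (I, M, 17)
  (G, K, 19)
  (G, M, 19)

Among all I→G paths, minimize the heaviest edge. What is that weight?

Some routes from I to G:
I-M-F-J-H-L-K-G: max(17, 17, 3, 1, 17, 4, 19) = 19
I-M-F-J-K-G: max(17, 17, 3, 16, 19) = 19
I-M-G: max(17, 19) = 19
I-M-F-K-G: max(17, 17, 5, 19) = 19
Smallest bottleneck: 19.

19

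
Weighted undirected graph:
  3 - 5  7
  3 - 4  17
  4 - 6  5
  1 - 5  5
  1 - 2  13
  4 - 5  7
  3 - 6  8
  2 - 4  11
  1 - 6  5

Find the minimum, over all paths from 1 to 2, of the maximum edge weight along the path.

11

Some routes from 1 to 2:
1-6-3-4-2: max(5, 8, 17, 11) = 17
1-6-3-5-4-2: max(5, 8, 7, 7, 11) = 11
1-5-3-6-4-2: max(5, 7, 8, 5, 11) = 11
1-6-4-2: max(5, 5, 11) = 11
1-2: max(13) = 13
1-5-4-2: max(5, 7, 11) = 11
Best route has worst link 11.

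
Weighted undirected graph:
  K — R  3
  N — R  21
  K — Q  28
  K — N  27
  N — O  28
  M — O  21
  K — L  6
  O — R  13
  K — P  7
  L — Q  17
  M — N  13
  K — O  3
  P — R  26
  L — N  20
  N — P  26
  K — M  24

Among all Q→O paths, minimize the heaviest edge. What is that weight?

Comparing a few candidate routes:
Q - L - K - R - N - M - O: max(17, 6, 3, 21, 13, 21) = 21
Q - L - K - R - O: max(17, 6, 3, 13) = 17
Q - L - K - O: max(17, 6, 3) = 17
Q - L - N - M - O: max(17, 20, 13, 21) = 21
Q - L - N - R - O: max(17, 20, 21, 13) = 21
Best route has worst link 17.

17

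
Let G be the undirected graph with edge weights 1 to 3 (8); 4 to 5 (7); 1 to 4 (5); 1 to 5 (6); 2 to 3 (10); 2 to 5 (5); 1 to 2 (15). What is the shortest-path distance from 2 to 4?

12

A few of the 2→4 routes:
2 -> 5 -> 1 -> 4: 5 + 6 + 5 = 16
2 -> 1 -> 4: 15 + 5 = 20
2 -> 5 -> 4: 5 + 7 = 12
2 -> 3 -> 1 -> 4: 10 + 8 + 5 = 23
The minimum is 12.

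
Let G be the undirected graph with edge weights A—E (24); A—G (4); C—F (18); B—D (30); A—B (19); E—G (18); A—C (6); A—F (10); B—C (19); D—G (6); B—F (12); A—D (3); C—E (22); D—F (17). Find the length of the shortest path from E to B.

A few of the E→B routes:
E-G-A-F-B: 18 + 4 + 10 + 12 = 44
E-G-A-B: 18 + 4 + 19 = 41
E-C-B: 22 + 19 = 41
E-A-F-B: 24 + 10 + 12 = 46
E-G-D-A-B: 18 + 6 + 3 + 19 = 46
E-A-B: 24 + 19 = 43
Shortest: 41.

41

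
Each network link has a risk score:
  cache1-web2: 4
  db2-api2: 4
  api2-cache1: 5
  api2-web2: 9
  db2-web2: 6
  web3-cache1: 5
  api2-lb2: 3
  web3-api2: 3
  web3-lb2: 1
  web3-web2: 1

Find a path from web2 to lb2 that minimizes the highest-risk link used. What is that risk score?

Some routes from web2 to lb2:
web2-cache1-web3-lb2: max(4, 5, 1) = 5
web2-cache1-api2-lb2: max(4, 5, 3) = 5
web2-web3-api2-lb2: max(1, 3, 3) = 3
web2-cache1-web3-api2-lb2: max(4, 5, 3, 3) = 5
web2-web3-lb2: max(1, 1) = 1
web2-cache1-api2-web3-lb2: max(4, 5, 3, 1) = 5
Smallest bottleneck: 1.

1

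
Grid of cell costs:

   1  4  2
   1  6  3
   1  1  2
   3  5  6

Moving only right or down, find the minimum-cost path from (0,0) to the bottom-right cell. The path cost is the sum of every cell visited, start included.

12

Cheapest: [0,0] -> [1,0] -> [2,0] -> [2,1] -> [2,2] -> [3,2]
  1 + 1 + 1 + 1 + 2 + 6 = 12
For comparison, the top-then-right route costs 18.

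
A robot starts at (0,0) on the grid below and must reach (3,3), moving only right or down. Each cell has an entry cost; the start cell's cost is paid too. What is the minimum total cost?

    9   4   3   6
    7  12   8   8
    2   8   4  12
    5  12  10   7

45

One optimal route is (0,0) (0,1) (0,2) (1,2) (2,2) (3,2) (3,3).
Its cost is 9 + 4 + 3 + 8 + 4 + 10 + 7 = 45.
(Top row then right column would cost 49.)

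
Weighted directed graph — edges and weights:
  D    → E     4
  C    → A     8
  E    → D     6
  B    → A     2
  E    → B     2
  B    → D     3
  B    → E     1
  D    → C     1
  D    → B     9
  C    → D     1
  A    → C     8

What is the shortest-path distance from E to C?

6

Paths from E to C:
E→D→B→A→C: 6 + 9 + 2 + 8 = 25
E→B→A→C: 2 + 2 + 8 = 12
E→D→C: 6 + 1 = 7
E→B→D→C: 2 + 3 + 1 = 6
The minimum is 6.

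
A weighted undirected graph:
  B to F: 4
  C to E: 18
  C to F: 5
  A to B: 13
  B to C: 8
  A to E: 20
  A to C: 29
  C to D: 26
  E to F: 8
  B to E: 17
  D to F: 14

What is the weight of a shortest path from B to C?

Some routes from B to C:
B - C: 8
B - E - C: 17 + 18 = 35
B - F - E - C: 4 + 8 + 18 = 30
B - A - C: 13 + 29 = 42
B - E - F - C: 17 + 8 + 5 = 30
B - F - C: 4 + 5 = 9
Shortest: 8.

8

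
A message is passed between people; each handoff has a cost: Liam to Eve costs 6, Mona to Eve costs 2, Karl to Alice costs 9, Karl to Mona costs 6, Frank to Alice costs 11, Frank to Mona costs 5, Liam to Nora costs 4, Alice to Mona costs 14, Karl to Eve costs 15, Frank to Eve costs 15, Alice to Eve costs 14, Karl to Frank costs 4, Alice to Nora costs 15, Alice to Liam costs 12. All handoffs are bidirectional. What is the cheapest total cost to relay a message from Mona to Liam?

Comparing a few candidate routes:
Mona → Alice → Liam: 14 + 12 = 26
Mona → Frank → Eve → Liam: 5 + 15 + 6 = 26
Mona → Eve → Liam: 2 + 6 = 8
Best route has total 8.

8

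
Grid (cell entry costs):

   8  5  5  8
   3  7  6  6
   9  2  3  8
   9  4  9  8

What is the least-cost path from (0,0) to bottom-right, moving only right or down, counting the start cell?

39

Cheapest: r0c0 → r1c0 → r1c1 → r2c1 → r2c2 → r2c3 → r3c3
  8 + 3 + 7 + 2 + 3 + 8 + 8 = 39
(Top row then right column would cost 48.)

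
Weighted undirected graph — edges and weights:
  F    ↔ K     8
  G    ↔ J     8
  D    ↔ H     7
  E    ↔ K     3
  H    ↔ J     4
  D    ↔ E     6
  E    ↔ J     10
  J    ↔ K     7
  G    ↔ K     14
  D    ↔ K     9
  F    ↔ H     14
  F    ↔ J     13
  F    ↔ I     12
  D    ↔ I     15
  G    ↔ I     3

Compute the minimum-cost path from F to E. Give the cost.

11

Checking several routes:
F - K - E: 8 + 3 = 11
F - J - K - E: 13 + 7 + 3 = 23
F - K - D - E: 8 + 9 + 6 = 23
F - K - J - E: 8 + 7 + 10 = 25
F - J - E: 13 + 10 = 23
Shortest: 11.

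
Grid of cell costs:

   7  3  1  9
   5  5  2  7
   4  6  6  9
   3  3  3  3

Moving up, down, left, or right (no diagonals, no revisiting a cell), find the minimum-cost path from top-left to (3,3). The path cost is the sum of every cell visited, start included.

25

Cheapest: [0,0] → [0,1] → [0,2] → [1,2] → [2,2] → [3,2] → [3,3]
  7 + 3 + 1 + 2 + 6 + 3 + 3 = 25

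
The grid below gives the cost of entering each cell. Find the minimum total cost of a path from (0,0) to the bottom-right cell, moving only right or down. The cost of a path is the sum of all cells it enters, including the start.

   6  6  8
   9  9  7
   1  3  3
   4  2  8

29

Cheapest: [0,0]→[1,0]→[2,0]→[2,1]→[3,1]→[3,2]
  6 + 9 + 1 + 3 + 2 + 8 = 29
(Top row then right column would cost 38.)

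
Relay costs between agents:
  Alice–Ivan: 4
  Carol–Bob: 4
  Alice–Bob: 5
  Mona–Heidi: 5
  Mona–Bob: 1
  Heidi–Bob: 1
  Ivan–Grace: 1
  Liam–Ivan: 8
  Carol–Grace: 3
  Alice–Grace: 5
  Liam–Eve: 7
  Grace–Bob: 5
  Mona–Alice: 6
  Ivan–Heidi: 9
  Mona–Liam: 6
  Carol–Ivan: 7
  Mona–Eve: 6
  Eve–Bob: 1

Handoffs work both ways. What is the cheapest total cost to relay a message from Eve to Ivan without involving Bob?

Comparing a few candidate routes:
Eve → Liam → Ivan: 7 + 8 = 15
Eve → Mona → Heidi → Ivan: 6 + 5 + 9 = 20
Eve → Mona → Liam → Ivan: 6 + 6 + 8 = 20
Eve → Liam → Mona → Alice → Ivan: 7 + 6 + 6 + 4 = 23
Eve → Mona → Alice → Grace → Ivan: 6 + 6 + 5 + 1 = 18
Eve → Mona → Alice → Ivan: 6 + 6 + 4 = 16
Shortest: 15.

15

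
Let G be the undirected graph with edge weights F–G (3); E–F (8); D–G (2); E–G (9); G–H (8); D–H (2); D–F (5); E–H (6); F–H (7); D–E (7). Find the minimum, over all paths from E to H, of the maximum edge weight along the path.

A few of the E→H routes:
E-D-H: max(7, 2) = 7
E-H: max(6) = 6
E-D-G-F-H: max(7, 2, 3, 7) = 7
The minimum achievable maximum is 6.

6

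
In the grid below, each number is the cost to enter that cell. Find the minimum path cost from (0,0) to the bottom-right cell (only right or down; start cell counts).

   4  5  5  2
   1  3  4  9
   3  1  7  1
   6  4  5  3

20

Cheapest: (0,0)→(1,0)→(1,1)→(2,1)→(2,2)→(2,3)→(3,3)
  4 + 1 + 3 + 1 + 7 + 1 + 3 = 20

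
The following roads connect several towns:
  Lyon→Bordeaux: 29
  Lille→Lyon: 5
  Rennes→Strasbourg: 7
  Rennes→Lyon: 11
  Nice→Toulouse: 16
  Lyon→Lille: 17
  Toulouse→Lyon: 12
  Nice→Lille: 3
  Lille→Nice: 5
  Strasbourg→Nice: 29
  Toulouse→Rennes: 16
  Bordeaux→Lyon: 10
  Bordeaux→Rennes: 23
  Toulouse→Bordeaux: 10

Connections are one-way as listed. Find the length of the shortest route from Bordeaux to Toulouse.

48

Candidate routes:
Bordeaux - Rennes - Strasbourg - Nice - Toulouse: 23 + 7 + 29 + 16 = 75
Bordeaux - Lyon - Lille - Nice - Toulouse: 10 + 17 + 5 + 16 = 48
Bordeaux - Rennes - Lyon - Lille - Nice - Toulouse: 23 + 11 + 17 + 5 + 16 = 72
Shortest: 48.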